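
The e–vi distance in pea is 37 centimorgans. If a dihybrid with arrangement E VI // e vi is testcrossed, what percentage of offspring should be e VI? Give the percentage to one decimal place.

18.5%

A map distance of 37 centimorgans corresponds to a recombination frequency of 0.370.
The F1 is E VI / e vi, so e VI is a recombinant gamete class with expected frequency r/2 = 0.370/2 = 0.1850.
That is 0.1850 = 18.5% of the progeny.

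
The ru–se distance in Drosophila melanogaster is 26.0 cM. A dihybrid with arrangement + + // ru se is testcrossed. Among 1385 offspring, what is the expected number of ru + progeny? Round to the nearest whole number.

A map distance of 26.0 cM corresponds to a recombination frequency of 0.260.
The F1 is + + / ru se, so ru + is a recombinant gamete class with expected frequency r/2 = 0.260/2 = 0.1300.
Expected number = 0.1300 × 1385 = 180.05 ≈ 180.

180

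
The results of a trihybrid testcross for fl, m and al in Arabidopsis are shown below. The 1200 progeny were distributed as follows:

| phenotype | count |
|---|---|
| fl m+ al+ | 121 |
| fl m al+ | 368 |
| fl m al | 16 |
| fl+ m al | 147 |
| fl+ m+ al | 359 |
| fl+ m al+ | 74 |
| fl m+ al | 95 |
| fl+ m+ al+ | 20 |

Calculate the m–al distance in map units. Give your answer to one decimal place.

The two most frequent reciprocal classes, fl+ m+ al and fl m al+, are the parental types, so the F1 was fl+ m+ al / fl m al+.
The two rarest classes, fl+ m+ al+ and fl m al, are the double crossovers. Comparing them with the parentals, only the al allele has switched, so al is the middle locus and the order is m – al – fl.
Crossovers in the m–al interval produce the single-crossover classes fl+ m al and fl m+ al+ (147 + 121 = 268) plus the double crossovers (36).
RF(m–al) = (268 + 36) / 1200 = 304/1200 = 0.2533 → 25.3 map units.

25.3 map units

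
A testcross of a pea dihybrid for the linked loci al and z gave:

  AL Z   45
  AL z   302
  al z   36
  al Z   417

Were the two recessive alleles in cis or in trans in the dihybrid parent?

The two most frequent classes are AL z (302) and al Z (417); these are the parental (non-recombinant) types.
So the F1 carried AL z on one chromosome and al Z on the other — the recessive alleles are on opposite chromosomes (trans / repulsion).

trans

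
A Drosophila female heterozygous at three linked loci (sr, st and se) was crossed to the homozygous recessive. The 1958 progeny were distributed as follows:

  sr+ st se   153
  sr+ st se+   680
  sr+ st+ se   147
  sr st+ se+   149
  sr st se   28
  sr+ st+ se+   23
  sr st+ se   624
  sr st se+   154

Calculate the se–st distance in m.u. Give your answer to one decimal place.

18.0 m.u.

The two most frequent reciprocal classes, sr st+ se and sr+ st se+, are the parental types, so the F1 was sr st+ se / sr+ st se+.
The two rarest classes, sr st se and sr+ st+ se+, are the double crossovers. Comparing them with the parentals, only the st allele has switched, so st is the middle locus and the order is se – st – sr.
Crossovers in the se–st interval produce the single-crossover classes sr st+ se+ and sr+ st se (149 + 153 = 302) plus the double crossovers (51).
RF(se–st) = (302 + 51) / 1958 = 353/1958 = 0.1803 → 18.0 m.u.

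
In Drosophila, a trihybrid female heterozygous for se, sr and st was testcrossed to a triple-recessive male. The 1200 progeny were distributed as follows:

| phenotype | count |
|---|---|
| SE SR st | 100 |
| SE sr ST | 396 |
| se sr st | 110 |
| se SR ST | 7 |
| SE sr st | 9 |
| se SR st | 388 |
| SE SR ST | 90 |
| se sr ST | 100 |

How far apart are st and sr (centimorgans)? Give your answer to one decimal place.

The two most frequent reciprocal classes, se SR st and SE sr ST, are the parental types, so the F1 was se SR st / SE sr ST.
The two rarest classes, se SR ST and SE sr st, are the double crossovers. Comparing them with the parentals, only the st allele has switched, so st is the middle locus and the order is se – st – sr.
Crossovers in the st–sr interval produce the single-crossover classes se sr st and SE SR ST (110 + 90 = 200) plus the double crossovers (16).
RF(st–sr) = (200 + 16) / 1200 = 216/1200 = 0.1800 → 18.0 centimorgans.

18.0 centimorgans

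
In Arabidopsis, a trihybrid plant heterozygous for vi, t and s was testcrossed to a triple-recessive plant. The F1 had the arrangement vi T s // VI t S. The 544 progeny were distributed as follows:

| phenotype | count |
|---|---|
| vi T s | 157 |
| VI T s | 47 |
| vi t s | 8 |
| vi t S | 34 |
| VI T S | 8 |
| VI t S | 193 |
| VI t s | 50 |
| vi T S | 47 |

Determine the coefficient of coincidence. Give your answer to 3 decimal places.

0.794

The two rarest classes, vi t s and VI T S, are the double crossovers. Comparing them with the parentals, only the t allele has switched, so t is the middle locus and the order is vi – t – s.
vi–t: (81 + 16)/544 = 0.1783; t–s: (97 + 16)/544 = 0.2077.
Expected DCO frequency = 0.1783 × 0.2077 ≈ 0.03703; observed = 16/544 ≈ 0.02941.
Coefficient of coincidence = 0.02941/0.03703 ≈ 0.794.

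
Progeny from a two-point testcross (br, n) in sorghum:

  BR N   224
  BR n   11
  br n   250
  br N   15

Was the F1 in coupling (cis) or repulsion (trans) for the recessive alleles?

The two most frequent classes are BR N (224) and br n (250); these are the parental (non-recombinant) types.
So the F1 carried BR N on one chromosome and br n on the other — the recessive alleles are on the same chromosome (cis / coupling).

cis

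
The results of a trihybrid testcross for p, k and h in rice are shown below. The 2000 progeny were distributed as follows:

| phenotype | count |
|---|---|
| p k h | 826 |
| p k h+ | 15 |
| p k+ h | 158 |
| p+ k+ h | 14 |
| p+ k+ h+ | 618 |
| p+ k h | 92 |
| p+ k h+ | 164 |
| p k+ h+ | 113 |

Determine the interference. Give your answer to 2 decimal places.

0.29

The two most frequent reciprocal classes, p+ k+ h+ and p k h, are the parental types, so the F1 was p+ k+ h+ / p k h.
The two rarest classes, p+ k+ h and p k h+, are the double crossovers. Comparing them with the parentals, only the h allele has switched, so h is the middle locus and the order is k – h – p.
k–h: (322 + 29)/2000 = 0.1755; h–p: (205 + 29)/2000 = 0.1170.
Expected DCO frequency = 0.1755 × 0.1170 ≈ 0.02053; observed = 29/2000 ≈ 0.01450.
Coefficient of coincidence = 0.01450/0.02053 ≈ 0.71; interference = 1 − 0.71 = 0.29.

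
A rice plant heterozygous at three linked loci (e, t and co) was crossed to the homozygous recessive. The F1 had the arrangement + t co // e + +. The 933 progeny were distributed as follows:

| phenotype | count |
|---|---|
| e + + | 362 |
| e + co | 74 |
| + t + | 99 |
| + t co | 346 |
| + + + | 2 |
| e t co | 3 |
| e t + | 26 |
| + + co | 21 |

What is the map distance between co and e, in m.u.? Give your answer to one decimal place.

The two rarest classes, e t co and + + +, are the double crossovers. Comparing them with the parentals, only the e allele has switched, so e is the middle locus and the order is co – e – t.
Crossovers in the co–e interval produce the single-crossover classes + t + and e + co (99 + 74 = 173) plus the double crossovers (5).
RF(co–e) = (173 + 5) / 933 = 178/933 = 0.1908 → 19.1 m.u.

19.1 m.u.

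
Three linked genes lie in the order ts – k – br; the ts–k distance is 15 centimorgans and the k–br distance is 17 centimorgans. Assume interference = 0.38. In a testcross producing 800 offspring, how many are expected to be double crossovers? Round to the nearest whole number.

13

Map distances give recombination frequencies of 0.150 and 0.170 for the two intervals.
With interference 0.38 (so coincidence = 0.62), expected double-crossover frequency = 0.150 × 0.170 × 0.62 = 0.01581.
Expected number = 0.01581 × 800 = 12.65 ≈ 13.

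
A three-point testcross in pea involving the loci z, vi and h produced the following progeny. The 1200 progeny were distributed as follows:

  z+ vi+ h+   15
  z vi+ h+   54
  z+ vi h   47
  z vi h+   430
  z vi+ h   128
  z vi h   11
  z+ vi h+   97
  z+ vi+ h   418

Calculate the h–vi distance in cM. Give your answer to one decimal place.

The two most frequent reciprocal classes, z+ vi+ h and z vi h+, are the parental types, so the F1 was z+ vi+ h / z vi h+.
The two rarest classes, z+ vi+ h+ and z vi h, are the double crossovers. Comparing them with the parentals, only the h allele has switched, so h is the middle locus and the order is z – h – vi.
Crossovers in the h–vi interval produce the single-crossover classes z+ vi h and z vi+ h+ (47 + 54 = 101) plus the double crossovers (26).
RF(h–vi) = (101 + 26) / 1200 = 127/1200 = 0.1058 → 10.6 cM.

10.6 cM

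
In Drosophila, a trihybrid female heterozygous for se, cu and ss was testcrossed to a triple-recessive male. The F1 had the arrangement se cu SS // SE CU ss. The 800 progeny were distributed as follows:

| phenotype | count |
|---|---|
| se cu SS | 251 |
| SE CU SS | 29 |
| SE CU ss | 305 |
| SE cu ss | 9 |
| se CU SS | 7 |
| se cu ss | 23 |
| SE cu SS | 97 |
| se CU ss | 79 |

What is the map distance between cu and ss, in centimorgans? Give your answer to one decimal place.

The two rarest classes, se CU SS and SE cu ss, are the double crossovers. Comparing them with the parentals, only the cu allele has switched, so cu is the middle locus and the order is se – cu – ss.
Crossovers in the cu–ss interval produce the single-crossover classes se cu ss and SE CU SS (23 + 29 = 52) plus the double crossovers (16).
RF(cu–ss) = (52 + 16) / 800 = 68/800 = 0.0850 → 8.5 centimorgans.

8.5 centimorgans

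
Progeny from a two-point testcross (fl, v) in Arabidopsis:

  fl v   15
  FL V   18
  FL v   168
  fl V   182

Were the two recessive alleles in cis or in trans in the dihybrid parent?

The two most frequent classes are FL v (168) and fl V (182); these are the parental (non-recombinant) types.
So the F1 carried FL v on one chromosome and fl V on the other — the recessive alleles are on opposite chromosomes (trans / repulsion).

trans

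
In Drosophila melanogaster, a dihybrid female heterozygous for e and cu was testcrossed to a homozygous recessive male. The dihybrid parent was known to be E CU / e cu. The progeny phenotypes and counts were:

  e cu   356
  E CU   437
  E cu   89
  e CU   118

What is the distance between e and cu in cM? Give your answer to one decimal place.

The recombinant classes are E cu and e CU: 89 + 118 = 207.
Recombination frequency = 207/1000 = 0.2070 ≈ 20.7%, i.e. 20.7 cM.

20.7 cM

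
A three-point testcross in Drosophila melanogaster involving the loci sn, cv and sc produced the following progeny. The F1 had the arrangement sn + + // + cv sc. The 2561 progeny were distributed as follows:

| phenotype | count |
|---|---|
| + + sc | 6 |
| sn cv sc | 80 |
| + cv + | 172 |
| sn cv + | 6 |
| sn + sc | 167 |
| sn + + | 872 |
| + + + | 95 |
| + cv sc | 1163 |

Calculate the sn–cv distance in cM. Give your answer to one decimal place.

The two rarest classes, sn cv + and + + sc, are the double crossovers. Comparing them with the parentals, only the cv allele has switched, so cv is the middle locus and the order is sc – cv – sn.
Crossovers in the cv–sn interval produce the single-crossover classes + + + and sn cv sc (95 + 80 = 175) plus the double crossovers (12).
RF(cv–sn) = (175 + 12) / 2561 = 187/2561 = 0.0730 → 7.3 cM.

7.3 cM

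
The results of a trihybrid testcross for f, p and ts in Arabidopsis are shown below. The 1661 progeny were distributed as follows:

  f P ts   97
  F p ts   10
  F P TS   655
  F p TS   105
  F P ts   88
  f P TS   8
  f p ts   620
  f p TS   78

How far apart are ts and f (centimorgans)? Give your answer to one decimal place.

The two most frequent reciprocal classes, f p ts and F P TS, are the parental types, so the F1 was f p ts / F P TS.
The two rarest classes, F p ts and f P TS, are the double crossovers. Comparing them with the parentals, only the f allele has switched, so f is the middle locus and the order is p – f – ts.
Crossovers in the f–ts interval produce the single-crossover classes f p TS and F P ts (78 + 88 = 166) plus the double crossovers (18).
RF(f–ts) = (166 + 18) / 1661 = 184/1661 = 0.1108 → 11.1 centimorgans.

11.1 centimorgans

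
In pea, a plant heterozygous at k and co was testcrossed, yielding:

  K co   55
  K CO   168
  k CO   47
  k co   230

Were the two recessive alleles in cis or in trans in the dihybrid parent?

cis

The two most frequent classes are K CO (168) and k co (230); these are the parental (non-recombinant) types.
So the F1 carried K CO on one chromosome and k co on the other — the recessive alleles are on the same chromosome (cis / coupling).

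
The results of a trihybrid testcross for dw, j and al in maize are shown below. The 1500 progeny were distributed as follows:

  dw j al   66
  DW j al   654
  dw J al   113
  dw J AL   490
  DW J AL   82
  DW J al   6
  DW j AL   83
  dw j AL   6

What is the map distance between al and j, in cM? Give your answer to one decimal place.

The two most frequent reciprocal classes, dw J AL and DW j al, are the parental types, so the F1 was dw J AL / DW j al.
The two rarest classes, dw j AL and DW J al, are the double crossovers. Comparing them with the parentals, only the j allele has switched, so j is the middle locus and the order is dw – j – al.
Crossovers in the j–al interval produce the single-crossover classes dw J al and DW j AL (113 + 83 = 196) plus the double crossovers (12).
RF(j–al) = (196 + 12) / 1500 = 208/1500 = 0.1387 → 13.9 cM.

13.9 cM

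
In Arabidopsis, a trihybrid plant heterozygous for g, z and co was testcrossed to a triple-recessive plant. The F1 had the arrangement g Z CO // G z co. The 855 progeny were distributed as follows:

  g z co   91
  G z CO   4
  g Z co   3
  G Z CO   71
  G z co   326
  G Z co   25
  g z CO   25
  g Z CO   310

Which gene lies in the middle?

co

The two rarest classes, g Z co and G z CO, are the double crossovers. Comparing them with the parentals, only the co allele has switched, so co is the middle locus and the order is z – co – g.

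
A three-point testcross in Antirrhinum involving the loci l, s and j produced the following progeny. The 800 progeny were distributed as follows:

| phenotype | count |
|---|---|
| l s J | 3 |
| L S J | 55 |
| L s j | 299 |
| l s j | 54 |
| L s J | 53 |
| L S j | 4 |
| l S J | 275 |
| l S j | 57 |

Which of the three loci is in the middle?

The two most frequent reciprocal classes, l S J and L s j, are the parental types, so the F1 was l S J / L s j.
The two rarest classes, l s J and L S j, are the double crossovers. Comparing them with the parentals, only the s allele has switched, so s is the middle locus and the order is l – s – j.

s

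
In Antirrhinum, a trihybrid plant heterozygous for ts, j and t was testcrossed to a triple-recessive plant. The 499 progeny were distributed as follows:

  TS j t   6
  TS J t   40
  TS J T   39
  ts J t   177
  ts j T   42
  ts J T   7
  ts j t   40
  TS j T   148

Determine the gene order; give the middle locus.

The two most frequent reciprocal classes, TS j T and ts J t, are the parental types, so the F1 was TS j T / ts J t.
The two rarest classes, TS j t and ts J T, are the double crossovers. Comparing them with the parentals, only the t allele has switched, so t is the middle locus and the order is ts – t – j.

t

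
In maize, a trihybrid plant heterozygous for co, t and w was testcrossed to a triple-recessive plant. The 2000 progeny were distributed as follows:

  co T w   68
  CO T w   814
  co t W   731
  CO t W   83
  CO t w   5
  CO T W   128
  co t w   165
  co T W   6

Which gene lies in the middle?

The two most frequent reciprocal classes, co t W and CO T w, are the parental types, so the F1 was co t W / CO T w.
The two rarest classes, co T W and CO t w, are the double crossovers. Comparing them with the parentals, only the t allele has switched, so t is the middle locus and the order is co – t – w.

t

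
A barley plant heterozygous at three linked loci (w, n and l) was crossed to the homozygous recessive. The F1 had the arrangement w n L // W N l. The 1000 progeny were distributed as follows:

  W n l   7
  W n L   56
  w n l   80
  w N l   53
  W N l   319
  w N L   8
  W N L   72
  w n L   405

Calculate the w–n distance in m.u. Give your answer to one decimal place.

12.4 m.u.

The two rarest classes, w N L and W n l, are the double crossovers. Comparing them with the parentals, only the n allele has switched, so n is the middle locus and the order is l – n – w.
Crossovers in the n–w interval produce the single-crossover classes W n L and w N l (56 + 53 = 109) plus the double crossovers (15).
RF(n–w) = (109 + 15) / 1000 = 124/1000 = 0.1240 → 12.4 m.u.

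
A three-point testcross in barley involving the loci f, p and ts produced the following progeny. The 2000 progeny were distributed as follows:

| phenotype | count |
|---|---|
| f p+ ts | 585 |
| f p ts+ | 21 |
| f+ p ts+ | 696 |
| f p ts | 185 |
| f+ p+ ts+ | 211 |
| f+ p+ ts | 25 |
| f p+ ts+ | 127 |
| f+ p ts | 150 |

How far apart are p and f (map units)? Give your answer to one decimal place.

The two most frequent reciprocal classes, f+ p ts+ and f p+ ts, are the parental types, so the F1 was f+ p ts+ / f p+ ts.
The two rarest classes, f p ts+ and f+ p+ ts, are the double crossovers. Comparing them with the parentals, only the f allele has switched, so f is the middle locus and the order is p – f – ts.
Crossovers in the p–f interval produce the single-crossover classes f+ p+ ts+ and f p ts (211 + 185 = 396) plus the double crossovers (46).
RF(p–f) = (396 + 46) / 2000 = 442/2000 = 0.2210 → 22.1 map units.

22.1 map units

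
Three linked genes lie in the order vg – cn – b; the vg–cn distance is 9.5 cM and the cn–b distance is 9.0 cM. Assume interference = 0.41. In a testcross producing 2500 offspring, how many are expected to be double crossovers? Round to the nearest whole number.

Map distances give recombination frequencies of 0.095 and 0.090 for the two intervals.
With interference 0.41 (so coincidence = 0.59), expected double-crossover frequency = 0.095 × 0.090 × 0.59 = 0.00504.
Expected number = 0.00504 × 2500 = 12.61 ≈ 13.

13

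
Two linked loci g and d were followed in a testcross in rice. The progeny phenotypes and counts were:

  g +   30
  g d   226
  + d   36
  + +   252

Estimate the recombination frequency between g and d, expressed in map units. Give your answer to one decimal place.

The two most frequent classes, + + (252) and g d (226), are the parental types, so the F1 was + + / g d.
The recombinant classes are + d and g +: 36 + 30 = 66.
Recombination frequency = 66/544 = 0.1213 ≈ 12.1%, i.e. 12.1 map units.

12.1 map units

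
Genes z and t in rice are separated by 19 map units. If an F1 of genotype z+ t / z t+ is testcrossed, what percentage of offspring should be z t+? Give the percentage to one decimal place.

40.5%

A map distance of 19 map units corresponds to a recombination frequency of 0.190.
The F1 is z+ t / z t+, so z t+ is a parental gamete class with expected frequency (1 − r)/2 = 0.810/2 = 0.4050.
That is 0.4050 = 40.5% of the progeny.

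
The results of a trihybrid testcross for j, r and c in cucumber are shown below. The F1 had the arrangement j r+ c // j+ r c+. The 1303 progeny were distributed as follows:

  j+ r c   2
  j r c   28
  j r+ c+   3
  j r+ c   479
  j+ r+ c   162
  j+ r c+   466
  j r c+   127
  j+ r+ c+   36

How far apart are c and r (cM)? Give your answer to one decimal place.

5.3 cM

The two rarest classes, j r+ c+ and j+ r c, are the double crossovers. Comparing them with the parentals, only the c allele has switched, so c is the middle locus and the order is j – c – r.
Crossovers in the c–r interval produce the single-crossover classes j r c and j+ r+ c+ (28 + 36 = 64) plus the double crossovers (5).
RF(c–r) = (64 + 5) / 1303 = 69/1303 = 0.0530 → 5.3 cM.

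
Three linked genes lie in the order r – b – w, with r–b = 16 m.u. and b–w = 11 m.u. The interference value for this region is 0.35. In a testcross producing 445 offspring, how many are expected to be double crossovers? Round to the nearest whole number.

Map distances give recombination frequencies of 0.160 and 0.110 for the two intervals.
With interference 0.35 (so coincidence = 0.65), expected double-crossover frequency = 0.160 × 0.110 × 0.65 = 0.01144.
Expected number = 0.01144 × 445 = 5.09 ≈ 5.

5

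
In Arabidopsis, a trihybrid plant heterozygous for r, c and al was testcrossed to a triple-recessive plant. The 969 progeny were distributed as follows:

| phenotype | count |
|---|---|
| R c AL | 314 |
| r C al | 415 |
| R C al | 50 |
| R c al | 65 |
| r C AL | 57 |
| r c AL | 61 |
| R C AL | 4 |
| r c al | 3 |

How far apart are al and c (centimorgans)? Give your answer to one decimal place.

13.3 centimorgans

The two most frequent reciprocal classes, R c AL and r C al, are the parental types, so the F1 was R c AL / r C al.
The two rarest classes, R C AL and r c al, are the double crossovers. Comparing them with the parentals, only the c allele has switched, so c is the middle locus and the order is al – c – r.
Crossovers in the al–c interval produce the single-crossover classes R c al and r C AL (65 + 57 = 122) plus the double crossovers (7).
RF(al–c) = (122 + 7) / 969 = 129/969 = 0.1331 → 13.3 centimorgans.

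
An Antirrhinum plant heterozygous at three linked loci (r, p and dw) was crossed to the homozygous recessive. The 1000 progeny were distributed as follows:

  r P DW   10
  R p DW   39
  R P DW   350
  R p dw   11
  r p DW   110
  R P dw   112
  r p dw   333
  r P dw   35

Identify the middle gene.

r

The two most frequent reciprocal classes, r p dw and R P DW, are the parental types, so the F1 was r p dw / R P DW.
The two rarest classes, R p dw and r P DW, are the double crossovers. Comparing them with the parentals, only the r allele has switched, so r is the middle locus and the order is dw – r – p.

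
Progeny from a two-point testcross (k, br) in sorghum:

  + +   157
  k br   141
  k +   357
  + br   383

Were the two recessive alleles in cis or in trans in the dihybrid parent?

The two most frequent classes are + br (383) and k + (357); these are the parental (non-recombinant) types.
So the F1 carried + br on one chromosome and k + on the other — the recessive alleles are on opposite chromosomes (trans / repulsion).

trans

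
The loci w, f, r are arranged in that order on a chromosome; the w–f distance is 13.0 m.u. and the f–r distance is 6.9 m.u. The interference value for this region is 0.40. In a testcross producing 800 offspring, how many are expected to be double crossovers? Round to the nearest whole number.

Map distances give recombination frequencies of 0.130 and 0.069 for the two intervals.
With interference 0.40 (so coincidence = 0.60), expected double-crossover frequency = 0.130 × 0.069 × 0.60 = 0.00538.
Expected number = 0.00538 × 800 = 4.31 ≈ 4.

4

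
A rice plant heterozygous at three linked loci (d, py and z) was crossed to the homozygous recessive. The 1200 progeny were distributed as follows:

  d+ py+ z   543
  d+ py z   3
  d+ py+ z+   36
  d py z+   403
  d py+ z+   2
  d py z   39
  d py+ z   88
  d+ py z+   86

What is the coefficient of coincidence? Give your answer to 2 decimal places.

0.42

The two most frequent reciprocal classes, d+ py+ z and d py z+, are the parental types, so the F1 was d+ py+ z / d py z+.
The two rarest classes, d+ py z and d py+ z+, are the double crossovers. Comparing them with the parentals, only the py allele has switched, so py is the middle locus and the order is z – py – d.
z–py: (75 + 5)/1200 = 0.0667; py–d: (174 + 5)/1200 = 0.1492.
Expected DCO frequency = 0.0667 × 0.1492 ≈ 0.00995; observed = 5/1200 ≈ 0.00417.
Coefficient of coincidence = 0.00417/0.00995 ≈ 0.42.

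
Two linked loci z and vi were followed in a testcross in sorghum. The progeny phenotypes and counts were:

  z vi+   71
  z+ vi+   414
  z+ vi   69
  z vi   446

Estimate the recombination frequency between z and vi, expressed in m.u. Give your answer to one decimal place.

The two most frequent classes, z+ vi+ (414) and z vi (446), are the parental types, so the F1 was z+ vi+ / z vi.
The recombinant classes are z+ vi and z vi+: 69 + 71 = 140.
Recombination frequency = 140/1000 = 0.1400 ≈ 14.0%, i.e. 14.0 m.u.

14.0 m.u.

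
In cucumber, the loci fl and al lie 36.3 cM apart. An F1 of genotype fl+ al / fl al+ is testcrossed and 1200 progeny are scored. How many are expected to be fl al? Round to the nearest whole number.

A map distance of 36.3 cM corresponds to a recombination frequency of 0.363.
The F1 is fl+ al / fl al+, so fl al is a recombinant gamete class with expected frequency r/2 = 0.363/2 = 0.1815.
Expected number = 0.1815 × 1200 = 217.80 ≈ 218.

218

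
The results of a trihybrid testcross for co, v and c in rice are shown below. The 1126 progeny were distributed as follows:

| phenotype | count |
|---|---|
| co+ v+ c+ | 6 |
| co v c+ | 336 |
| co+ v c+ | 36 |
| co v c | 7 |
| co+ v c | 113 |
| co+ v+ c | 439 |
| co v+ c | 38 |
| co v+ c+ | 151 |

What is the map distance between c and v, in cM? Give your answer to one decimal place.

24.6 cM

The two most frequent reciprocal classes, co v c+ and co+ v+ c, are the parental types, so the F1 was co v c+ / co+ v+ c.
The two rarest classes, co v c and co+ v+ c+, are the double crossovers. Comparing them with the parentals, only the c allele has switched, so c is the middle locus and the order is v – c – co.
Crossovers in the v–c interval produce the single-crossover classes co v+ c+ and co+ v c (151 + 113 = 264) plus the double crossovers (13).
RF(v–c) = (264 + 13) / 1126 = 277/1126 = 0.2460 → 24.6 cM.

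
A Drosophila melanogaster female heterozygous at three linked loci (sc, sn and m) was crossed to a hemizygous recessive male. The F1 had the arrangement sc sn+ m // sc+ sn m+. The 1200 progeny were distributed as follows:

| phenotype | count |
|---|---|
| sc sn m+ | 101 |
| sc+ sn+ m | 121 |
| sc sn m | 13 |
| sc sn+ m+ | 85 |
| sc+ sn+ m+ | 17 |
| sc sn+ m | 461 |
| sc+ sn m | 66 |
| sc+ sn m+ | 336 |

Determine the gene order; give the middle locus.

The two rarest classes, sc sn m and sc+ sn+ m+, are the double crossovers. Comparing them with the parentals, only the sn allele has switched, so sn is the middle locus and the order is m – sn – sc.

sn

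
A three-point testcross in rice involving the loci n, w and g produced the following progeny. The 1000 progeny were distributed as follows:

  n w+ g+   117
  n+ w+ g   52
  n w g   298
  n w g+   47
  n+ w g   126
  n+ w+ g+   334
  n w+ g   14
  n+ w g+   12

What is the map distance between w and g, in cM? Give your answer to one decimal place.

The two most frequent reciprocal classes, n+ w+ g+ and n w g, are the parental types, so the F1 was n+ w+ g+ / n w g.
The two rarest classes, n+ w g+ and n w+ g, are the double crossovers. Comparing them with the parentals, only the w allele has switched, so w is the middle locus and the order is g – w – n.
Crossovers in the g–w interval produce the single-crossover classes n+ w+ g and n w g+ (52 + 47 = 99) plus the double crossovers (26).
RF(g–w) = (99 + 26) / 1000 = 125/1000 = 0.1250 → 12.5 cM.

12.5 cM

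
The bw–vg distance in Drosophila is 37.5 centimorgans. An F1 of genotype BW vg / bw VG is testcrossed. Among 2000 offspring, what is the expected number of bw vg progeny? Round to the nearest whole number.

375

A map distance of 37.5 centimorgans corresponds to a recombination frequency of 0.375.
The F1 is BW vg / bw VG, so bw vg is a recombinant gamete class with expected frequency r/2 = 0.375/2 = 0.1875.
Expected number = 0.1875 × 2000 = 375.00 ≈ 375.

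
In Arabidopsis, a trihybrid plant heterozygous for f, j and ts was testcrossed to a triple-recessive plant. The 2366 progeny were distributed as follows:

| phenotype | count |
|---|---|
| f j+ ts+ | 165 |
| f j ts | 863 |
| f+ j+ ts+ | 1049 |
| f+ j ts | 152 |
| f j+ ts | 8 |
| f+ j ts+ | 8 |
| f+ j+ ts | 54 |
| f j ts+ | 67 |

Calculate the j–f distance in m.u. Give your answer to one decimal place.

14.1 m.u.

The two most frequent reciprocal classes, f j ts and f+ j+ ts+, are the parental types, so the F1 was f j ts / f+ j+ ts+.
The two rarest classes, f j+ ts and f+ j ts+, are the double crossovers. Comparing them with the parentals, only the j allele has switched, so j is the middle locus and the order is ts – j – f.
Crossovers in the j–f interval produce the single-crossover classes f+ j ts and f j+ ts+ (152 + 165 = 317) plus the double crossovers (16).
RF(j–f) = (317 + 16) / 2366 = 333/2366 = 0.1407 → 14.1 m.u.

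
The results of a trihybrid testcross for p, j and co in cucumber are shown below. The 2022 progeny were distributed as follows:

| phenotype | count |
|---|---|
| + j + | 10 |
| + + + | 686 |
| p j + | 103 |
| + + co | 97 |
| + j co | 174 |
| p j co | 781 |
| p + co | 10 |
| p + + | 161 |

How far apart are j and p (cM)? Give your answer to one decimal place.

The two most frequent reciprocal classes, + + + and p j co, are the parental types, so the F1 was + + + / p j co.
The two rarest classes, + j + and p + co, are the double crossovers. Comparing them with the parentals, only the j allele has switched, so j is the middle locus and the order is p – j – co.
Crossovers in the p–j interval produce the single-crossover classes p + + and + j co (161 + 174 = 335) plus the double crossovers (20).
RF(p–j) = (335 + 20) / 2022 = 355/2022 = 0.1756 → 17.6 cM.

17.6 cM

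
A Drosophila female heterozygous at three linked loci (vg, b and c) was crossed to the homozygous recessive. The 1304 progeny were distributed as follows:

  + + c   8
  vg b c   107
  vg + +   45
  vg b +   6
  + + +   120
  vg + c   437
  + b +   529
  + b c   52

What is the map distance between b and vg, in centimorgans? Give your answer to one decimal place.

18.5 centimorgans

The two most frequent reciprocal classes, + b + and vg + c, are the parental types, so the F1 was + b + / vg + c.
The two rarest classes, vg b + and + + c, are the double crossovers. Comparing them with the parentals, only the vg allele has switched, so vg is the middle locus and the order is c – vg – b.
Crossovers in the vg–b interval produce the single-crossover classes + + + and vg b c (120 + 107 = 227) plus the double crossovers (14).
RF(vg–b) = (227 + 14) / 1304 = 241/1304 = 0.1848 → 18.5 centimorgans.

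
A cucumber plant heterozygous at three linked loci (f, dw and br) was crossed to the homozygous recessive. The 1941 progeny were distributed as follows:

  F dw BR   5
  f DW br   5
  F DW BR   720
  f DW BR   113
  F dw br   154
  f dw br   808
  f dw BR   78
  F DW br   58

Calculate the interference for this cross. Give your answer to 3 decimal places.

The two most frequent reciprocal classes, f dw br and F DW BR, are the parental types, so the F1 was f dw br / F DW BR.
The two rarest classes, f DW br and F dw BR, are the double crossovers. Comparing them with the parentals, only the dw allele has switched, so dw is the middle locus and the order is f – dw – br.
f–dw: (267 + 10)/1941 = 0.1427; dw–br: (136 + 10)/1941 = 0.0752.
Expected DCO frequency = 0.1427 × 0.0752 ≈ 0.01073; observed = 10/1941 ≈ 0.00515.
Coefficient of coincidence = 0.00515/0.01073 ≈ 0.480; interference = 1 − 0.480 = 0.520.

0.520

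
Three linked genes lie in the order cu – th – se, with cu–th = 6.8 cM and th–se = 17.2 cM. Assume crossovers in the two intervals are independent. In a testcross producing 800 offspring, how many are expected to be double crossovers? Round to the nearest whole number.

Map distances give recombination frequencies of 0.068 and 0.172 for the two intervals.
With no interference, expected double-crossover frequency = 0.068 × 0.172 = 0.01170.
Expected number = 0.01170 × 800 = 9.36 ≈ 9.

9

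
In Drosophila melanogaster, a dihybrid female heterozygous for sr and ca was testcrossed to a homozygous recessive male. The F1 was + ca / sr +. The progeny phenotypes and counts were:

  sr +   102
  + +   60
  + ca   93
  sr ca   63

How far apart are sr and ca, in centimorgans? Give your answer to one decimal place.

38.7 centimorgans

The recombinant classes are + + and sr ca: 60 + 63 = 123.
Recombination frequency = 123/318 = 0.3868 ≈ 38.7%, i.e. 38.7 centimorgans.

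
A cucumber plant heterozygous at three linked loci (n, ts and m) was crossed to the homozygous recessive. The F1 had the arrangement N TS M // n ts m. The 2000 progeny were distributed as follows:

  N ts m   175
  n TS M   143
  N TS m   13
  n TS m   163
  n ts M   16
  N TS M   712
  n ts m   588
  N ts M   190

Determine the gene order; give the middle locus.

m

The two rarest classes, N TS m and n ts M, are the double crossovers. Comparing them with the parentals, only the m allele has switched, so m is the middle locus and the order is ts – m – n.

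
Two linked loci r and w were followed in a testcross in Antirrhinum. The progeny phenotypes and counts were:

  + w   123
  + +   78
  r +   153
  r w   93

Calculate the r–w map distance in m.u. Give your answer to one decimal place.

38.3 m.u.

The two most frequent classes, + w (123) and r + (153), are the parental types, so the F1 was + w / r +.
The recombinant classes are + + and r w: 78 + 93 = 171.
Recombination frequency = 171/447 = 0.3826 ≈ 38.3%, i.e. 38.3 m.u.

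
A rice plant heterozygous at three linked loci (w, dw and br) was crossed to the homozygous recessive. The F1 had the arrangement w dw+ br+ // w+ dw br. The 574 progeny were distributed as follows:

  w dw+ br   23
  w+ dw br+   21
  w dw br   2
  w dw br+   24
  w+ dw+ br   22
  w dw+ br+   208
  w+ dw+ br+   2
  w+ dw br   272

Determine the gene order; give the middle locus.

w

The two rarest classes, w+ dw+ br+ and w dw br, are the double crossovers. Comparing them with the parentals, only the w allele has switched, so w is the middle locus and the order is dw – w – br.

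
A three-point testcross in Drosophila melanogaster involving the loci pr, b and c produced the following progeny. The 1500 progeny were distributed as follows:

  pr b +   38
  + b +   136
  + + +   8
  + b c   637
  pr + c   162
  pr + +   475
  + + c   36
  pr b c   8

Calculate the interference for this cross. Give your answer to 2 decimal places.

The two most frequent reciprocal classes, + b c and pr + +, are the parental types, so the F1 was + b c / pr + +.
The two rarest classes, pr b c and + + +, are the double crossovers. Comparing them with the parentals, only the pr allele has switched, so pr is the middle locus and the order is c – pr – b.
c–pr: (298 + 16)/1500 = 0.2093; pr–b: (74 + 16)/1500 = 0.0600.
Expected DCO frequency = 0.2093 × 0.0600 ≈ 0.01256; observed = 16/1500 ≈ 0.01067.
Coefficient of coincidence = 0.01067/0.01256 ≈ 0.85; interference = 1 − 0.85 = 0.15.

0.15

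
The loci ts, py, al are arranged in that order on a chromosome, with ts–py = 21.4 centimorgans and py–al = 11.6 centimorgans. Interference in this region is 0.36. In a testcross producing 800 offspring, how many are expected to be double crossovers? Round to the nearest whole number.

Map distances give recombination frequencies of 0.214 and 0.116 for the two intervals.
With interference 0.36 (so coincidence = 0.64), expected double-crossover frequency = 0.214 × 0.116 × 0.64 = 0.01589.
Expected number = 0.01589 × 800 = 12.71 ≈ 13.

13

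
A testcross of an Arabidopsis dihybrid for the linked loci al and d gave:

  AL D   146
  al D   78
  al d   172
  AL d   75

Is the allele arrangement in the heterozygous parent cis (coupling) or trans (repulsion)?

cis

The two most frequent classes are AL D (146) and al d (172); these are the parental (non-recombinant) types.
So the F1 carried AL D on one chromosome and al d on the other — the recessive alleles are on the same chromosome (cis / coupling).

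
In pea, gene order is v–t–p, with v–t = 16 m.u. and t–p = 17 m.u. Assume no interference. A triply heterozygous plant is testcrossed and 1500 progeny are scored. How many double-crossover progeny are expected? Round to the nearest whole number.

41

Map distances give recombination frequencies of 0.160 and 0.170 for the two intervals.
With no interference, expected double-crossover frequency = 0.160 × 0.170 = 0.02720.
Expected number = 0.02720 × 1500 = 40.80 ≈ 41.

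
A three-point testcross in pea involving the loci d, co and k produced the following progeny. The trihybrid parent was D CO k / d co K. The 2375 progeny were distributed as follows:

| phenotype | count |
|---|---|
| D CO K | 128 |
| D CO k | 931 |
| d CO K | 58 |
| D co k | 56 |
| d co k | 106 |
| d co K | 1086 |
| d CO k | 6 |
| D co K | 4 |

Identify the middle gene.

d

The two rarest classes, d CO k and D co K, are the double crossovers. Comparing them with the parentals, only the d allele has switched, so d is the middle locus and the order is k – d – co.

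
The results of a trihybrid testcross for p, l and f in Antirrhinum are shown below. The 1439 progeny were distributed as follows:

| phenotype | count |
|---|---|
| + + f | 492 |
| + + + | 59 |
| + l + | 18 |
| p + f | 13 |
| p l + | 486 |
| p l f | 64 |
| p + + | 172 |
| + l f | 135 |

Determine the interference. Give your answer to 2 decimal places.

0.14

The two most frequent reciprocal classes, p l + and + + f, are the parental types, so the F1 was p l + / + + f.
The two rarest classes, + l + and p + f, are the double crossovers. Comparing them with the parentals, only the p allele has switched, so p is the middle locus and the order is f – p – l.
f–p: (123 + 31)/1439 = 0.1070; p–l: (307 + 31)/1439 = 0.2349.
Expected DCO frequency = 0.1070 × 0.2349 ≈ 0.02513; observed = 31/1439 ≈ 0.02154.
Coefficient of coincidence = 0.02154/0.02513 ≈ 0.86; interference = 1 − 0.86 = 0.14.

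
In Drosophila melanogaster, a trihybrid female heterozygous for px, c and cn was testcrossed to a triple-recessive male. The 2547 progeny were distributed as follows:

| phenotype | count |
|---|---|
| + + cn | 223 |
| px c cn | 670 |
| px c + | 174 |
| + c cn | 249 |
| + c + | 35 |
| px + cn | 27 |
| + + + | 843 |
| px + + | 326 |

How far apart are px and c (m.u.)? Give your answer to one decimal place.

The two most frequent reciprocal classes, px c cn and + + +, are the parental types, so the F1 was px c cn / + + +.
The two rarest classes, px + cn and + c +, are the double crossovers. Comparing them with the parentals, only the c allele has switched, so c is the middle locus and the order is px – c – cn.
Crossovers in the px–c interval produce the single-crossover classes + c cn and px + + (249 + 326 = 575) plus the double crossovers (62).
RF(px–c) = (575 + 62) / 2547 = 637/2547 = 0.2501 → 25.0 m.u.

25.0 m.u.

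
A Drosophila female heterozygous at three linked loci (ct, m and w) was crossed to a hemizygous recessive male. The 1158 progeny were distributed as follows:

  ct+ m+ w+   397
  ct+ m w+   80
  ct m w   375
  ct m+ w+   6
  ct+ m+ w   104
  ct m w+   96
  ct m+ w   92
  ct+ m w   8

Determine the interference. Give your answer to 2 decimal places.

The two most frequent reciprocal classes, ct+ m+ w+ and ct m w, are the parental types, so the F1 was ct+ m+ w+ / ct m w.
The two rarest classes, ct m+ w+ and ct+ m w, are the double crossovers. Comparing them with the parentals, only the ct allele has switched, so ct is the middle locus and the order is w – ct – m.
w–ct: (200 + 14)/1158 = 0.1848; ct–m: (172 + 14)/1158 = 0.1606.
Expected DCO frequency = 0.1848 × 0.1606 ≈ 0.02968; observed = 14/1158 ≈ 0.01209.
Coefficient of coincidence = 0.01209/0.02968 ≈ 0.41; interference = 1 − 0.41 = 0.59.

0.59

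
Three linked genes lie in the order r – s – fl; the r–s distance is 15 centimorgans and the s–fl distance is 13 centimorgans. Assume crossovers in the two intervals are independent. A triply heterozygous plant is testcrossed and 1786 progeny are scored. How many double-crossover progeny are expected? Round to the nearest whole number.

Map distances give recombination frequencies of 0.150 and 0.130 for the two intervals.
With no interference, expected double-crossover frequency = 0.150 × 0.130 = 0.01950.
Expected number = 0.01950 × 1786 = 34.83 ≈ 35.

35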